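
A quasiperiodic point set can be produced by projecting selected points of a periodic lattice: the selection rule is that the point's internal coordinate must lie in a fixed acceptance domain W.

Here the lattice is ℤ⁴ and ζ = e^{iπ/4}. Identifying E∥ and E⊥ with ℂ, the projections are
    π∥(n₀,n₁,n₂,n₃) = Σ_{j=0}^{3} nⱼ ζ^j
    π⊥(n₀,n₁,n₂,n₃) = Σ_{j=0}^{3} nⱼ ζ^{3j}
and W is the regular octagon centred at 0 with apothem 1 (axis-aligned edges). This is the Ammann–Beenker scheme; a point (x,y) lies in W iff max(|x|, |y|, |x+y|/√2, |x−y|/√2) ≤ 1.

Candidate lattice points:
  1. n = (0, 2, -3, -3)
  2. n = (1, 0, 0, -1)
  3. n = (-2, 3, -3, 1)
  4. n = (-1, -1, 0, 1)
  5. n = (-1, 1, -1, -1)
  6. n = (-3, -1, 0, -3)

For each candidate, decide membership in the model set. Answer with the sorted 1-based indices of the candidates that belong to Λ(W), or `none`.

Internal map: ζ^{3j} for j=0..3 gives (1,0), (−√2/2,√2/2), (0,−1), (√2/2,√2/2).
candidate 1: n = (0, 2, -3, -3) → π⊥ ≈ (-3.535534, +2.292893); max(|x|,|y|,|x±y|/√2) = 4.121320 > 1 ⇒ ∉ W
candidate 2: n = (1, 0, 0, -1) → π⊥ ≈ (+0.292893, -0.707107); max(|x|,|y|,|x±y|/√2) = 0.707107 ≤ 1 ⇒ ∈ W
candidate 3: n = (-2, 3, -3, 1) → π⊥ ≈ (-3.414214, +5.828427); max(|x|,|y|,|x±y|/√2) = 6.535534 > 1 ⇒ ∉ W
candidate 4: n = (-1, -1, 0, 1) → π⊥ ≈ (+0.414214, +0.000000); max(|x|,|y|,|x±y|/√2) = 0.414214 ≤ 1 ⇒ ∈ W
candidate 5: n = (-1, 1, -1, -1) → π⊥ ≈ (-2.414214, +1.000000); max(|x|,|y|,|x±y|/√2) = 2.414214 > 1 ⇒ ∉ W
candidate 6: n = (-3, -1, 0, -3) → π⊥ ≈ (-4.414214, -2.828427); max(|x|,|y|,|x±y|/√2) = 5.121320 > 1 ⇒ ∉ W

2, 4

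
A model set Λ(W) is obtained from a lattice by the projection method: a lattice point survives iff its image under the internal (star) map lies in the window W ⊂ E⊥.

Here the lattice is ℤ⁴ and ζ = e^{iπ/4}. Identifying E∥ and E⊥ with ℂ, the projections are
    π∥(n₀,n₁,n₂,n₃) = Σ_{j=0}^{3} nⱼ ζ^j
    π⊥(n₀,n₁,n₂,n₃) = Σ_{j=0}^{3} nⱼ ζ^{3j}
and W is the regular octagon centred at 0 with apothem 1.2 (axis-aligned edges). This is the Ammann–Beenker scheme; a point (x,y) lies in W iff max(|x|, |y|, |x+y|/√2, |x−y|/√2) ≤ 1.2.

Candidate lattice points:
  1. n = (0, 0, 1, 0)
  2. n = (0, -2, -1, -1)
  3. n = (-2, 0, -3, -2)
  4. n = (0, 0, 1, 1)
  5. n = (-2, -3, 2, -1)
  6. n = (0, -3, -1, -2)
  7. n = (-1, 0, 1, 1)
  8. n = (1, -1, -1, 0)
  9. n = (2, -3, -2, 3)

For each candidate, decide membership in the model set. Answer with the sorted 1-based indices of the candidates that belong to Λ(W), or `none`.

Internal map: ζ^{3j} for j=0..3 gives (1,0), (−√2/2,√2/2), (0,−1), (√2/2,√2/2).
#1 (0, 0, 1, 0): internal (0.000000, -1.000000); octagon support 1.000000 vs apothem 1.2 → ∈ W
#2 (0, -2, -1, -1): internal (0.707107, -1.121320); octagon support 1.292893 vs apothem 1.2 → ∉ W
#3 (-2, 0, -3, -2): internal (-3.414214, 1.585786); octagon support 3.535534 vs apothem 1.2 → ∉ W
#4 (0, 0, 1, 1): internal (0.707107, -0.292893); octagon support 0.707107 vs apothem 1.2 → ∈ W
#5 (-2, -3, 2, -1): internal (-0.585786, -4.828427); octagon support 4.828427 vs apothem 1.2 → ∉ W
#6 (0, -3, -1, -2): internal (0.707107, -2.535534); octagon support 2.535534 vs apothem 1.2 → ∉ W
#7 (-1, 0, 1, 1): internal (-0.292893, -0.292893); octagon support 0.414214 vs apothem 1.2 → ∈ W
#8 (1, -1, -1, 0): internal (1.707107, 0.292893); octagon support 1.707107 vs apothem 1.2 → ∉ W
#9 (2, -3, -2, 3): internal (6.242641, 2.000000); octagon support 6.242641 vs apothem 1.2 → ∉ W

1, 4, 7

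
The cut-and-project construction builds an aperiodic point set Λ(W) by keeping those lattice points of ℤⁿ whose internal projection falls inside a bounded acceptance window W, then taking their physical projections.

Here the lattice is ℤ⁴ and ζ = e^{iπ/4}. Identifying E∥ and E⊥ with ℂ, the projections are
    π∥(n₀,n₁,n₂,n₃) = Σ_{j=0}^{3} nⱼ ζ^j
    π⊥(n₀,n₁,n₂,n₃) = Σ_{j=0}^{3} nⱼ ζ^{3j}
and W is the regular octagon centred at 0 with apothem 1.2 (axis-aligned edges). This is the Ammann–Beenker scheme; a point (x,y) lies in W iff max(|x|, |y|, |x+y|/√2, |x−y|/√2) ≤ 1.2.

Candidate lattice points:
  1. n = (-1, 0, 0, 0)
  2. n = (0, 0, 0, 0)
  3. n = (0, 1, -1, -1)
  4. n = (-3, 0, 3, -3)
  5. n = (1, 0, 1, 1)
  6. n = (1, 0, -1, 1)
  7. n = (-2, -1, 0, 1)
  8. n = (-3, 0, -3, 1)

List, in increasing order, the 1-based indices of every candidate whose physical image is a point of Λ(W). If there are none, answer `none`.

With ζ = e^{iπ/4} the internal vectors are ζ^0,ζ^3,ζ^6,ζ^9.
#1 (-1, 0, 0, 0): internal (-1.00000, 0.00000); octagon support 1.00000 vs apothem 1.2 → ∈ W
#2 (0, 0, 0, 0): internal (0.00000, 0.00000); octagon support 0.00000 vs apothem 1.2 → ∈ W
#3 (0, 1, -1, -1): internal (-1.41421, 1.00000); octagon support 1.70711 vs apothem 1.2 → ∉ W
#4 (-3, 0, 3, -3): internal (-5.12132, -5.12132); octagon support 7.24264 vs apothem 1.2 → ∉ W
#5 (1, 0, 1, 1): internal (1.70711, -0.29289); octagon support 1.70711 vs apothem 1.2 → ∉ W
#6 (1, 0, -1, 1): internal (1.70711, 1.70711); octagon support 2.41421 vs apothem 1.2 → ∉ W
#7 (-2, -1, 0, 1): internal (-0.58579, 0.00000); octagon support 0.58579 vs apothem 1.2 → ∈ W
#8 (-3, 0, -3, 1): internal (-2.29289, 3.70711); octagon support 4.24264 vs apothem 1.2 → ∉ W

1, 2, 7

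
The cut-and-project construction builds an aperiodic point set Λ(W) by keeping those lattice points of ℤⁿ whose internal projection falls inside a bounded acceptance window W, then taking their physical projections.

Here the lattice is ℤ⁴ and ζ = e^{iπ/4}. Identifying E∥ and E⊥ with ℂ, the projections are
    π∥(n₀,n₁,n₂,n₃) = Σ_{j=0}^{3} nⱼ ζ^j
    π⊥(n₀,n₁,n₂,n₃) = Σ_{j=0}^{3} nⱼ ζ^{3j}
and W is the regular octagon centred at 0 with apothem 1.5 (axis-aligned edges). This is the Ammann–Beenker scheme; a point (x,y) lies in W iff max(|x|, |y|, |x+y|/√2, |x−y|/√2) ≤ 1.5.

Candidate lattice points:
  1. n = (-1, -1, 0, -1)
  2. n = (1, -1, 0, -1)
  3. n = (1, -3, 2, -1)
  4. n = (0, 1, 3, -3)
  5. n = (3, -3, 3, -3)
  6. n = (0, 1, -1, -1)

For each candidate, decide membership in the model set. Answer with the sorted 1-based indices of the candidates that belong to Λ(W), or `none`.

Internal map: ζ^{3j} for j=0..3 gives (1,0), (−√2/2,√2/2), (0,−1), (√2/2,√2/2).
#1 (-1, -1, 0, -1): internal (-1.00000, -1.41421); octagon support 1.70711 vs apothem 1.5 → ∉ W
#2 (1, -1, 0, -1): internal (1.00000, -1.41421); octagon support 1.70711 vs apothem 1.5 → ∉ W
#3 (1, -3, 2, -1): internal (2.41421, -4.82843); octagon support 5.12132 vs apothem 1.5 → ∉ W
#4 (0, 1, 3, -3): internal (-2.82843, -4.41421); octagon support 5.12132 vs apothem 1.5 → ∉ W
#5 (3, -3, 3, -3): internal (3.00000, -7.24264); octagon support 7.24264 vs apothem 1.5 → ∉ W
#6 (0, 1, -1, -1): internal (-1.41421, 1.00000); octagon support 1.70711 vs apothem 1.5 → ∉ W

none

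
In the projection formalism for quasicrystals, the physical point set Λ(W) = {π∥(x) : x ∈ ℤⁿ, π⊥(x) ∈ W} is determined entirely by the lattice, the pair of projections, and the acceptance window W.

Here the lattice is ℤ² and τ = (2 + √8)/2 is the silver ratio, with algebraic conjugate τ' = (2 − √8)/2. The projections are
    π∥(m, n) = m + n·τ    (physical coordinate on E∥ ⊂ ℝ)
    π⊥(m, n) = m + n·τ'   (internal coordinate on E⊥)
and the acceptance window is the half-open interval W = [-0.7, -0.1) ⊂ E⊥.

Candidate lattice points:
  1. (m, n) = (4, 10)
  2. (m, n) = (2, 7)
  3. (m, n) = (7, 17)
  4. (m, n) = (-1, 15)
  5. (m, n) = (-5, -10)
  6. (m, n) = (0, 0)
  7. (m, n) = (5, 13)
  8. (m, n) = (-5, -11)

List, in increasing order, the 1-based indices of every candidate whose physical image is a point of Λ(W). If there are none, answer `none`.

τ' = (2−√8)/2 ≈ -0.41421.
[1] lift (4,10): star map gives -0.14214; window check -0.7 ≤ -0.14214 < -0.1 is true → IN Λ
[2] lift (2,7): star map gives -0.89949; window check -0.7 ≤ -0.89949 < -0.1 is false → out
[3] lift (7,17): star map gives -0.04163; window check -0.7 ≤ -0.04163 < -0.1 is false → out
[4] lift (-1,15): star map gives -7.21320; window check -0.7 ≤ -7.21320 < -0.1 is false → out
[5] lift (-5,-10): star map gives -0.85786; window check -0.7 ≤ -0.85786 < -0.1 is false → out
[6] lift (0,0): star map gives 0.00000; window check -0.7 ≤ 0.00000 < -0.1 is false → out
[7] lift (5,13): star map gives -0.38478; window check -0.7 ≤ -0.38478 < -0.1 is true → IN Λ
[8] lift (-5,-11): star map gives -0.44365; window check -0.7 ≤ -0.44365 < -0.1 is true → IN Λ

1, 7, 8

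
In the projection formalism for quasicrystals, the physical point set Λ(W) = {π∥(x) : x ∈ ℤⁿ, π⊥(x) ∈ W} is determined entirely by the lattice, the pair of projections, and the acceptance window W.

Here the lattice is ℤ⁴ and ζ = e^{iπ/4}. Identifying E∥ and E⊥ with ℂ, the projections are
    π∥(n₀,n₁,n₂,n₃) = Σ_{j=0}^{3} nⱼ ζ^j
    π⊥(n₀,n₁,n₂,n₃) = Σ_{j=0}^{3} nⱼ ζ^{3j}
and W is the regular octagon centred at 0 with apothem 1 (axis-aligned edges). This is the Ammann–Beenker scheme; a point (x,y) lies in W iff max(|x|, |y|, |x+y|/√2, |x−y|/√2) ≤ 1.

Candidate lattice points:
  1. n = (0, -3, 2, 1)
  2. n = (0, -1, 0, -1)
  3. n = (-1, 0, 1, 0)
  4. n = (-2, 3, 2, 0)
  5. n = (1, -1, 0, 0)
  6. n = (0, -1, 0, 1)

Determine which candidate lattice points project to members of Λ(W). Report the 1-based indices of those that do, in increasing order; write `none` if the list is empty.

With ζ = e^{iπ/4} the internal vectors are ζ^0,ζ^3,ζ^6,ζ^9.
candidate 1: n = (0, -3, 2, 1) → π⊥ ≈ (+2.828427, -3.414214); max(|x|,|y|,|x±y|/√2) = 4.414214 > 1 ⇒ ∉ W
candidate 2: n = (0, -1, 0, -1) → π⊥ ≈ (+0.000000, -1.414214); max(|x|,|y|,|x±y|/√2) = 1.414214 > 1 ⇒ ∉ W
candidate 3: n = (-1, 0, 1, 0) → π⊥ ≈ (-1.000000, -1.000000); max(|x|,|y|,|x±y|/√2) = 1.414214 > 1 ⇒ ∉ W
candidate 4: n = (-2, 3, 2, 0) → π⊥ ≈ (-4.121320, +0.121320); max(|x|,|y|,|x±y|/√2) = 4.121320 > 1 ⇒ ∉ W
candidate 5: n = (1, -1, 0, 0) → π⊥ ≈ (+1.707107, -0.707107); max(|x|,|y|,|x±y|/√2) = 1.707107 > 1 ⇒ ∉ W
candidate 6: n = (0, -1, 0, 1) → π⊥ ≈ (+1.414214, +0.000000); max(|x|,|y|,|x±y|/√2) = 1.414214 > 1 ⇒ ∉ W

none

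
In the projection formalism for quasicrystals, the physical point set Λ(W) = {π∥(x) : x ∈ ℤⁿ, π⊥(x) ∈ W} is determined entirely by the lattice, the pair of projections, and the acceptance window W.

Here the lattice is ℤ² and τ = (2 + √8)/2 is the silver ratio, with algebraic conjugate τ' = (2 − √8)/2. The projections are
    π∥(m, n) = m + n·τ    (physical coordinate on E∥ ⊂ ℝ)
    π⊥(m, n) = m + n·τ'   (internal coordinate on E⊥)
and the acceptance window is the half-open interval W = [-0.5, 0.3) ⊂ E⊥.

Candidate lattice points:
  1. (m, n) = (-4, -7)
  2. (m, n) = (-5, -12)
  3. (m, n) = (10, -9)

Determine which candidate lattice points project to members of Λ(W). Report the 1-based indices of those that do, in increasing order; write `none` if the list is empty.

2

τ' = (2−√8)/2 ≈ -0.414214.
#1 (-4,-7): internal coord -4 + (-7)·τ' = -1.100505; -1.100505 ∉ [-0.5, 0.3) → out
#2 (-5,-12): internal coord -5 + (-12)·τ' = -0.029437; -0.029437 ∈ [-0.5, 0.3) → IN Λ
#3 (10,-9): internal coord 10 + (-9)·τ' = +13.727922; +13.727922 ∉ [-0.5, 0.3) → out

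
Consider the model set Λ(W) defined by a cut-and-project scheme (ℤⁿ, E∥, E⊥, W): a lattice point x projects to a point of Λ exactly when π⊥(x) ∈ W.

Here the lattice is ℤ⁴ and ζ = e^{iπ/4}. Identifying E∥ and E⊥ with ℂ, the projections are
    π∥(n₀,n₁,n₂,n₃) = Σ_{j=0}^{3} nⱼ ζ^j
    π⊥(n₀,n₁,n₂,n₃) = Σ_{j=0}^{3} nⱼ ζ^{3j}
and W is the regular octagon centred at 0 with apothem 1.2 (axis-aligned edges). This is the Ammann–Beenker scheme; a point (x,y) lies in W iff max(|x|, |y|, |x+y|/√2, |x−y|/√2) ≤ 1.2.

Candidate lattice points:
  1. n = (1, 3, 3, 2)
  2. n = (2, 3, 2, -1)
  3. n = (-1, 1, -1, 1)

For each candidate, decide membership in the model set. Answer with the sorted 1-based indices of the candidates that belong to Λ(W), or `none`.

With ζ = e^{iπ/4} the internal vectors are ζ^0,ζ^3,ζ^6,ζ^9.
candidate 1: n = (1, 3, 3, 2) → π⊥ ≈ (+0.2929, +0.5355); max(|x|,|y|,|x±y|/√2) = 0.5858 ≤ 1.2 ⇒ ∈ W
candidate 2: n = (2, 3, 2, -1) → π⊥ ≈ (-0.8284, -0.5858); max(|x|,|y|,|x±y|/√2) = 1.0000 ≤ 1.2 ⇒ ∈ W
candidate 3: n = (-1, 1, -1, 1) → π⊥ ≈ (-1.0000, +2.4142); max(|x|,|y|,|x±y|/√2) = 2.4142 > 1.2 ⇒ ∉ W

1, 2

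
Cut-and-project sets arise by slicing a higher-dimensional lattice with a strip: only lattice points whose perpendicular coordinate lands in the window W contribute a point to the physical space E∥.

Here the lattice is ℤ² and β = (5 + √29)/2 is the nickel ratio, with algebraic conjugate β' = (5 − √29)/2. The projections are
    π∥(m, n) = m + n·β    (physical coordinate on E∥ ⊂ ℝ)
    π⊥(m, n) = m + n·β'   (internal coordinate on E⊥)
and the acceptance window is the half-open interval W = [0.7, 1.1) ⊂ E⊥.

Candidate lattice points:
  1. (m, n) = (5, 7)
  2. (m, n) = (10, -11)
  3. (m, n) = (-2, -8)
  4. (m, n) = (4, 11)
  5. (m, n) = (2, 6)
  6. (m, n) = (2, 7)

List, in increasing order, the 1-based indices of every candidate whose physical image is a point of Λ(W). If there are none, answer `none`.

β' = (5−√29)/2 ≈ -0.19258.
#1 (5,7): internal coord 5 + (7)·β' = +3.65192; +3.65192 ∉ [0.7, 1.1) → out
#2 (10,-11): internal coord 10 + (-11)·β' = +12.11841; +12.11841 ∉ [0.7, 1.1) → out
#3 (-2,-8): internal coord -2 + (-8)·β' = -0.45934; -0.45934 ∉ [0.7, 1.1) → out
#4 (4,11): internal coord 4 + (11)·β' = +1.88159; +1.88159 ∉ [0.7, 1.1) → out
#5 (2,6): internal coord 2 + (6)·β' = +0.84451; +0.84451 ∈ [0.7, 1.1) → IN Λ
#6 (2,7): internal coord 2 + (7)·β' = +0.65192; +0.65192 ∉ [0.7, 1.1) → out

5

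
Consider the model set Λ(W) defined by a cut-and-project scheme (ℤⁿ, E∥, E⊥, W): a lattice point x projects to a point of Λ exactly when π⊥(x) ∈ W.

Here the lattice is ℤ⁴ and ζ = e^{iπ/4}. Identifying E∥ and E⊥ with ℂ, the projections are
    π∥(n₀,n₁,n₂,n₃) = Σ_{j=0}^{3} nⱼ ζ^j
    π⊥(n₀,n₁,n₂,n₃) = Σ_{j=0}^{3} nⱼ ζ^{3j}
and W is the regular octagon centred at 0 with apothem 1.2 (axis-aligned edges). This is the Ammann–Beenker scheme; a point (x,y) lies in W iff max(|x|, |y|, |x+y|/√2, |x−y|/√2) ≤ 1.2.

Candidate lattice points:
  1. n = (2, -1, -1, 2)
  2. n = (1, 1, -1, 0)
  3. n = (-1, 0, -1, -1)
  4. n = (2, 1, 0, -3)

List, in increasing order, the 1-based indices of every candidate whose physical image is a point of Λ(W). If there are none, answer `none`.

With ζ = e^{iπ/4} the internal vectors are ζ^0,ζ^3,ζ^6,ζ^9.
candidate 1: n = (2, -1, -1, 2) → π⊥ ≈ (+4.121320, +1.707107); max(|x|,|y|,|x±y|/√2) = 4.121320 > 1.2 ⇒ ∉ W
candidate 2: n = (1, 1, -1, 0) → π⊥ ≈ (+0.292893, +1.707107); max(|x|,|y|,|x±y|/√2) = 1.707107 > 1.2 ⇒ ∉ W
candidate 3: n = (-1, 0, -1, -1) → π⊥ ≈ (-1.707107, +0.292893); max(|x|,|y|,|x±y|/√2) = 1.707107 > 1.2 ⇒ ∉ W
candidate 4: n = (2, 1, 0, -3) → π⊥ ≈ (-0.828427, -1.414214); max(|x|,|y|,|x±y|/√2) = 1.585786 > 1.2 ⇒ ∉ W

none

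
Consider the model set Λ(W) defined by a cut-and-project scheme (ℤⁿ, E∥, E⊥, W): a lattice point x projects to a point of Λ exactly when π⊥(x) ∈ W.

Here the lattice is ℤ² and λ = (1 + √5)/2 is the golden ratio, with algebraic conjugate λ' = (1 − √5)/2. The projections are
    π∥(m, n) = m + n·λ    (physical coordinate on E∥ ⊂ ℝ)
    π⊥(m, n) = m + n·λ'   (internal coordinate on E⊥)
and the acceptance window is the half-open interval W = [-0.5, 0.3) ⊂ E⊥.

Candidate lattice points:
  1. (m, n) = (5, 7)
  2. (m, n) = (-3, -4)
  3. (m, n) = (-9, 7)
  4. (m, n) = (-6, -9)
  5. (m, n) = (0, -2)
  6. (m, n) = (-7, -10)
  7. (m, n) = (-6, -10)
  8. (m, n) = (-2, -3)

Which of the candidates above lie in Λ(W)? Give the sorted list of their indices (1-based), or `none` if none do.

λ' = (1−√5)/2 ≈ -0.61803.
candidate 1: (m,n)=(5,7) → π∥ = 5+7·λ ≈ 16.32624, π⊥ = 5+7·λ' ≈ 0.67376 ∉ [-0.5, 0.3) ⇒ out
candidate 2: (m,n)=(-3,-4) → π∥ = -3-4·λ ≈ -9.47214, π⊥ = -3-4·λ' ≈ -0.52786 ∉ [-0.5, 0.3) ⇒ out
candidate 3: (m,n)=(-9,7) → π∥ = -9+7·λ ≈ 2.32624, π⊥ = -9+7·λ' ≈ -13.32624 ∉ [-0.5, 0.3) ⇒ out
candidate 4: (m,n)=(-6,-9) → π∥ = -6-9·λ ≈ -20.56231, π⊥ = -6-9·λ' ≈ -0.43769 ∈ [-0.5, 0.3) ⇒ IN Λ
candidate 5: (m,n)=(0,-2) → π∥ = 0-2·λ ≈ -3.23607, π⊥ = 0-2·λ' ≈ 1.23607 ∉ [-0.5, 0.3) ⇒ out
candidate 6: (m,n)=(-7,-10) → π∥ = -7-10·λ ≈ -23.18034, π⊥ = -7-10·λ' ≈ -0.81966 ∉ [-0.5, 0.3) ⇒ out
candidate 7: (m,n)=(-6,-10) → π∥ = -6-10·λ ≈ -22.18034, π⊥ = -6-10·λ' ≈ 0.18034 ∈ [-0.5, 0.3) ⇒ IN Λ
candidate 8: (m,n)=(-2,-3) → π∥ = -2-3·λ ≈ -6.85410, π⊥ = -2-3·λ' ≈ -0.14590 ∈ [-0.5, 0.3) ⇒ IN Λ

4, 7, 8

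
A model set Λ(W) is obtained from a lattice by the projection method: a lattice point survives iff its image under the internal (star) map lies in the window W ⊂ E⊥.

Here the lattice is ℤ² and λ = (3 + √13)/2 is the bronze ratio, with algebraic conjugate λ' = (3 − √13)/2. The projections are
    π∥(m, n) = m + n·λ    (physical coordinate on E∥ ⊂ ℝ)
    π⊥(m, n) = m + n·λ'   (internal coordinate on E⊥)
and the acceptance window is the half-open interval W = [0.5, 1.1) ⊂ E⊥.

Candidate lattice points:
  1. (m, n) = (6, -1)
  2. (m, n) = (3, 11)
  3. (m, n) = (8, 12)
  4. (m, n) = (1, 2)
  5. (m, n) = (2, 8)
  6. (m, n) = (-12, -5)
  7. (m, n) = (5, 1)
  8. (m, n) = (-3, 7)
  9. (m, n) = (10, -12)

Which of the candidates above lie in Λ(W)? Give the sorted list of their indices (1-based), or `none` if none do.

none

Numerically λ ≈ 3.30278 and λ' = −1/λ ≈ -0.30278.
candidate 1: (m,n)=(6,-1) → π∥ = 6-1·λ ≈ 2.69722, π⊥ = 6-1·λ' ≈ 6.30278 ∉ [0.5, 1.1) ⇒ out
candidate 2: (m,n)=(3,11) → π∥ = 3+11·λ ≈ 39.33053, π⊥ = 3+11·λ' ≈ -0.33053 ∉ [0.5, 1.1) ⇒ out
candidate 3: (m,n)=(8,12) → π∥ = 8+12·λ ≈ 47.63331, π⊥ = 8+12·λ' ≈ 4.36669 ∉ [0.5, 1.1) ⇒ out
candidate 4: (m,n)=(1,2) → π∥ = 1+2·λ ≈ 7.60555, π⊥ = 1+2·λ' ≈ 0.39445 ∉ [0.5, 1.1) ⇒ out
candidate 5: (m,n)=(2,8) → π∥ = 2+8·λ ≈ 28.42221, π⊥ = 2+8·λ' ≈ -0.42221 ∉ [0.5, 1.1) ⇒ out
candidate 6: (m,n)=(-12,-5) → π∥ = -12-5·λ ≈ -28.51388, π⊥ = -12-5·λ' ≈ -10.48612 ∉ [0.5, 1.1) ⇒ out
candidate 7: (m,n)=(5,1) → π∥ = 5+1·λ ≈ 8.30278, π⊥ = 5+1·λ' ≈ 4.69722 ∉ [0.5, 1.1) ⇒ out
candidate 8: (m,n)=(-3,7) → π∥ = -3+7·λ ≈ 20.11943, π⊥ = -3+7·λ' ≈ -5.11943 ∉ [0.5, 1.1) ⇒ out
candidate 9: (m,n)=(10,-12) → π∥ = 10-12·λ ≈ -29.63331, π⊥ = 10-12·λ' ≈ 13.63331 ∉ [0.5, 1.1) ⇒ out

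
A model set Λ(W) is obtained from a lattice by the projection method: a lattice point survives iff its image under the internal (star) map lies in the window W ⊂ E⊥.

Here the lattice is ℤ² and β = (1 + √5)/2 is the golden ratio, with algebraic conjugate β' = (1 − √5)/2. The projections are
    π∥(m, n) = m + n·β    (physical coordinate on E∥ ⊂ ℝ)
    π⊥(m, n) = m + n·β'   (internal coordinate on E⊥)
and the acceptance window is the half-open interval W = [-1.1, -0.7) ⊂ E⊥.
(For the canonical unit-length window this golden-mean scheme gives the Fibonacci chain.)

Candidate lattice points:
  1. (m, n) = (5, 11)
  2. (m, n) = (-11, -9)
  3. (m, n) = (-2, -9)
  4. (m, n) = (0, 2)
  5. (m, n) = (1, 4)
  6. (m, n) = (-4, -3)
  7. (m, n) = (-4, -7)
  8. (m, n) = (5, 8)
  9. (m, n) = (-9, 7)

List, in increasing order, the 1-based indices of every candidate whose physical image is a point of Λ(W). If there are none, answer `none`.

Compute β' = (1−√5)/2 = -0.618034, so π⊥(m,n) = m -0.618034·n.
#1 (5,11): internal coord 5 + (11)·β' = -1.798374; -1.798374 ∉ [-1.1, -0.7) → out
#2 (-11,-9): internal coord -11 + (-9)·β' = -5.437694; -5.437694 ∉ [-1.1, -0.7) → out
#3 (-2,-9): internal coord -2 + (-9)·β' = +3.562306; +3.562306 ∉ [-1.1, -0.7) → out
#4 (0,2): internal coord 0 + (2)·β' = -1.236068; -1.236068 ∉ [-1.1, -0.7) → out
#5 (1,4): internal coord 1 + (4)·β' = -1.472136; -1.472136 ∉ [-1.1, -0.7) → out
#6 (-4,-3): internal coord -4 + (-3)·β' = -2.145898; -2.145898 ∉ [-1.1, -0.7) → out
#7 (-4,-7): internal coord -4 + (-7)·β' = +0.326238; +0.326238 ∉ [-1.1, -0.7) → out
#8 (5,8): internal coord 5 + (8)·β' = +0.055728; +0.055728 ∉ [-1.1, -0.7) → out
#9 (-9,7): internal coord -9 + (7)·β' = -13.326238; -13.326238 ∉ [-1.1, -0.7) → out

none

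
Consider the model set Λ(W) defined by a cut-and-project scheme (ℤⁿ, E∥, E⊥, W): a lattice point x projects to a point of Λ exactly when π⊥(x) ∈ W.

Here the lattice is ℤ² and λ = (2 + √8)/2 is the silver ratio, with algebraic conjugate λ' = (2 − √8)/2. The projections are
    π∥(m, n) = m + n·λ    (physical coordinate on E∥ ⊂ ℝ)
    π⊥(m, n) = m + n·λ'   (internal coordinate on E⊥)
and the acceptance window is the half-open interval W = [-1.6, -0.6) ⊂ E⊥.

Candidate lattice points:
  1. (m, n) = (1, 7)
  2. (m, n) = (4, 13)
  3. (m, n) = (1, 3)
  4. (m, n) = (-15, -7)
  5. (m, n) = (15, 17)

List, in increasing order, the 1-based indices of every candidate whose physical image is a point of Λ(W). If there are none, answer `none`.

2

Numerically λ ≈ 2.41421 and λ' = −1/λ ≈ -0.41421.
candidate 1: (m,n)=(1,7) → π∥ = 1+7·λ ≈ 17.89949, π⊥ = 1+7·λ' ≈ -1.89949 ∉ [-1.6, -0.6) ⇒ out
candidate 2: (m,n)=(4,13) → π∥ = 4+13·λ ≈ 35.38478, π⊥ = 4+13·λ' ≈ -1.38478 ∈ [-1.6, -0.6) ⇒ IN Λ
candidate 3: (m,n)=(1,3) → π∥ = 1+3·λ ≈ 8.24264, π⊥ = 1+3·λ' ≈ -0.24264 ∉ [-1.6, -0.6) ⇒ out
candidate 4: (m,n)=(-15,-7) → π∥ = -15-7·λ ≈ -31.89949, π⊥ = -15-7·λ' ≈ -12.10051 ∉ [-1.6, -0.6) ⇒ out
candidate 5: (m,n)=(15,17) → π∥ = 15+17·λ ≈ 56.04163, π⊥ = 15+17·λ' ≈ 7.95837 ∉ [-1.6, -0.6) ⇒ out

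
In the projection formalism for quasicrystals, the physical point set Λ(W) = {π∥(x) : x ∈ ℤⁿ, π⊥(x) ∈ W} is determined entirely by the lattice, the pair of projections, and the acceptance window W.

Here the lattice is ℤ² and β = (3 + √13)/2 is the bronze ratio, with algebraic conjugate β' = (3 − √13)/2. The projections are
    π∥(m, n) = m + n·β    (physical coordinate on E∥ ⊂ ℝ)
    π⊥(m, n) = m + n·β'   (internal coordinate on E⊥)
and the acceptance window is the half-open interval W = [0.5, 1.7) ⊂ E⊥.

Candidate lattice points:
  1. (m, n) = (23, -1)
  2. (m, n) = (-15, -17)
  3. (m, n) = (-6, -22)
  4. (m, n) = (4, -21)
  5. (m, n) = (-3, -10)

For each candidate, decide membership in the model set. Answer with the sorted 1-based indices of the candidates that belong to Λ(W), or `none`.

3

Compute β' = (3−√13)/2 = -0.3028, so π⊥(m,n) = m -0.3028·n.
candidate 1: (m,n)=(23,-1) → π∥ = 23-1·β ≈ 19.6972, π⊥ = 23-1·β' ≈ 23.3028 ∉ [0.5, 1.7) ⇒ out
candidate 2: (m,n)=(-15,-17) → π∥ = -15-17·β ≈ -71.1472, π⊥ = -15-17·β' ≈ -9.8528 ∉ [0.5, 1.7) ⇒ out
candidate 3: (m,n)=(-6,-22) → π∥ = -6-22·β ≈ -78.6611, π⊥ = -6-22·β' ≈ 0.6611 ∈ [0.5, 1.7) ⇒ IN Λ
candidate 4: (m,n)=(4,-21) → π∥ = 4-21·β ≈ -65.3583, π⊥ = 4-21·β' ≈ 10.3583 ∉ [0.5, 1.7) ⇒ out
candidate 5: (m,n)=(-3,-10) → π∥ = -3-10·β ≈ -36.0278, π⊥ = -3-10·β' ≈ 0.0278 ∉ [0.5, 1.7) ⇒ out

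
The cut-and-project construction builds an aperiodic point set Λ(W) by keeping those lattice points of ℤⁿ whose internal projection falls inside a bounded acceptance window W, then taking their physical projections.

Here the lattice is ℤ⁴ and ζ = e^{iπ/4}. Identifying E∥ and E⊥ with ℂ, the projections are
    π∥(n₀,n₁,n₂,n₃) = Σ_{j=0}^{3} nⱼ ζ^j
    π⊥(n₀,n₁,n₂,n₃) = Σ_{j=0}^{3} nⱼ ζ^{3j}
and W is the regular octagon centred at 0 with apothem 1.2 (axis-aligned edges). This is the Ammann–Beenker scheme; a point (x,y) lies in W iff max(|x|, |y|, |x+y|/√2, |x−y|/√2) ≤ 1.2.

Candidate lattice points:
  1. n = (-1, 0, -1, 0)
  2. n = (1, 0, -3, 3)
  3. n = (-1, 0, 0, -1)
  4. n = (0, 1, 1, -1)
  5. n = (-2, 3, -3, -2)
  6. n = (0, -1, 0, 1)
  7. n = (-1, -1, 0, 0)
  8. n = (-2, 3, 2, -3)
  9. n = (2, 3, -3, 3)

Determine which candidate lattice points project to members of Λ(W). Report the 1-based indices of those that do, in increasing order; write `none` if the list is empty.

π⊥(n) = n₀ + n₁ζ³ + n₂ζ⁶ + n₃ζ⁹ where ζ = e^{iπ/4}.
#1 (-1, 0, -1, 0): internal (-1.00000, 1.00000); octagon support 1.41421 vs apothem 1.2 → ∉ W
#2 (1, 0, -3, 3): internal (3.12132, 5.12132); octagon support 5.82843 vs apothem 1.2 → ∉ W
#3 (-1, 0, 0, -1): internal (-1.70711, -0.70711); octagon support 1.70711 vs apothem 1.2 → ∉ W
#4 (0, 1, 1, -1): internal (-1.41421, -1.00000); octagon support 1.70711 vs apothem 1.2 → ∉ W
#5 (-2, 3, -3, -2): internal (-5.53553, 3.70711); octagon support 6.53553 vs apothem 1.2 → ∉ W
#6 (0, -1, 0, 1): internal (1.41421, 0.00000); octagon support 1.41421 vs apothem 1.2 → ∉ W
#7 (-1, -1, 0, 0): internal (-0.29289, -0.70711); octagon support 0.70711 vs apothem 1.2 → ∈ W
#8 (-2, 3, 2, -3): internal (-6.24264, -2.00000); octagon support 6.24264 vs apothem 1.2 → ∉ W
#9 (2, 3, -3, 3): internal (2.00000, 7.24264); octagon support 7.24264 vs apothem 1.2 → ∉ W

7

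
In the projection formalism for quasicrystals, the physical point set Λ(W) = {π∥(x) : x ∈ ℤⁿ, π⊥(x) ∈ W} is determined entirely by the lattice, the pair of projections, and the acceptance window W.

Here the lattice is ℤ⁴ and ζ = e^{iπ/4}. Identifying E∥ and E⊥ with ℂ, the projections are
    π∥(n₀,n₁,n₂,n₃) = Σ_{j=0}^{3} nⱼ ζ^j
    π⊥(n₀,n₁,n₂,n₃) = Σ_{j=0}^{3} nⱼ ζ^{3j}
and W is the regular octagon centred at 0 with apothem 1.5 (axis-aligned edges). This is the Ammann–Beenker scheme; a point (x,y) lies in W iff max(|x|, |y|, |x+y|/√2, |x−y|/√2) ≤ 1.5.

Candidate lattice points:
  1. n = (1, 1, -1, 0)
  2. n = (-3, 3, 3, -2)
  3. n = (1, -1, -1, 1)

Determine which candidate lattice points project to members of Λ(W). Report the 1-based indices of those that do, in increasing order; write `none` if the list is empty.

π⊥(n) = n₀ + n₁ζ³ + n₂ζ⁶ + n₃ζ⁹ where ζ = e^{iπ/4}.
#1 (1, 1, -1, 0): internal (0.292893, 1.707107); octagon support 1.707107 vs apothem 1.5 → ∉ W
#2 (-3, 3, 3, -2): internal (-6.535534, -2.292893); octagon support 6.535534 vs apothem 1.5 → ∉ W
#3 (1, -1, -1, 1): internal (2.414214, 1.000000); octagon support 2.414214 vs apothem 1.5 → ∉ W

none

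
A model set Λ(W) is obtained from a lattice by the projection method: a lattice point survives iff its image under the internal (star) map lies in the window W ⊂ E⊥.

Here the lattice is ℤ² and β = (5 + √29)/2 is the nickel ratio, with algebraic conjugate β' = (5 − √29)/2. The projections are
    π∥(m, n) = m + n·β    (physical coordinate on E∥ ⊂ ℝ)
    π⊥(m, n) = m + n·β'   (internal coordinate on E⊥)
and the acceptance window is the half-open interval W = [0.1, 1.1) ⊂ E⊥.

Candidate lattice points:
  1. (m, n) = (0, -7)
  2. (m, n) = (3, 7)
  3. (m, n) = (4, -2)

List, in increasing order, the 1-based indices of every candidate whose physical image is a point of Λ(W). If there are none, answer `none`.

none

Compute β' = (5−√29)/2 = -0.19258, so π⊥(m,n) = m -0.19258·n.
#1 (0,-7): internal coord 0 + (-7)·β' = +1.34808; +1.34808 ∉ [0.1, 1.1) → out
#2 (3,7): internal coord 3 + (7)·β' = +1.65192; +1.65192 ∉ [0.1, 1.1) → out
#3 (4,-2): internal coord 4 + (-2)·β' = +4.38516; +4.38516 ∉ [0.1, 1.1) → out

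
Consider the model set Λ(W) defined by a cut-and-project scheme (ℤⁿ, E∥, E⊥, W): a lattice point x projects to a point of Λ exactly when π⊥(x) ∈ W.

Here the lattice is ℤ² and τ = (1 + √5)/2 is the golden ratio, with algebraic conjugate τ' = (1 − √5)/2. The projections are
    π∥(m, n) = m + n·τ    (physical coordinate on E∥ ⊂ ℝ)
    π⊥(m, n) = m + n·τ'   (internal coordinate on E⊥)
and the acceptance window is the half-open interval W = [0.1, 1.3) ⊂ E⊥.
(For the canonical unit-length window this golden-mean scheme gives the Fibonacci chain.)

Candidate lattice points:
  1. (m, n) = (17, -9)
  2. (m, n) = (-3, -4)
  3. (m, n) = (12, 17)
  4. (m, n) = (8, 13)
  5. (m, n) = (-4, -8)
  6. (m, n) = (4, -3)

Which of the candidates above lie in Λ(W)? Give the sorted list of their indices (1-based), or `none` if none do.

5

τ' = (1−√5)/2 ≈ -0.61803.
[1] lift (17,-9): star map gives 22.56231; window check 0.1 ≤ 22.56231 < 1.3 is false → out
[2] lift (-3,-4): star map gives -0.52786; window check 0.1 ≤ -0.52786 < 1.3 is false → out
[3] lift (12,17): star map gives 1.49342; window check 0.1 ≤ 1.49342 < 1.3 is false → out
[4] lift (8,13): star map gives -0.03444; window check 0.1 ≤ -0.03444 < 1.3 is false → out
[5] lift (-4,-8): star map gives 0.94427; window check 0.1 ≤ 0.94427 < 1.3 is true → IN Λ
[6] lift (4,-3): star map gives 5.85410; window check 0.1 ≤ 5.85410 < 1.3 is false → out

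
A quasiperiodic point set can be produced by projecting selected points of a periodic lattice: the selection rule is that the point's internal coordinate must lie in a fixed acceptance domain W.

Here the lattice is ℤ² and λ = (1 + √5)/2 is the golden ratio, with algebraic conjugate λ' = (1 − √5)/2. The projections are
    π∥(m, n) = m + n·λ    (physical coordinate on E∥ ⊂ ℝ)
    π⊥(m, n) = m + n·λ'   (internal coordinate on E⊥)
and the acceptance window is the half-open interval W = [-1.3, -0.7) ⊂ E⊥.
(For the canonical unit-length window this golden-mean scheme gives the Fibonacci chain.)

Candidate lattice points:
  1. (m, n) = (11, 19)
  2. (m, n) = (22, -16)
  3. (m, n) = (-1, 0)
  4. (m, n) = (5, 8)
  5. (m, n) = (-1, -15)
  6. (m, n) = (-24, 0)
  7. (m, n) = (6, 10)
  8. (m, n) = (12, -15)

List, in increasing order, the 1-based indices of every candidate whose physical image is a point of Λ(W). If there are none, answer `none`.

1, 3

λ' = (1−√5)/2 ≈ -0.61803.
[1] lift (11,19): star map gives -0.74265; window check -1.3 ≤ -0.74265 < -0.7 is true → IN Λ
[2] lift (22,-16): star map gives 31.88854; window check -1.3 ≤ 31.88854 < -0.7 is false → out
[3] lift (-1,0): star map gives -1.00000; window check -1.3 ≤ -1.00000 < -0.7 is true → IN Λ
[4] lift (5,8): star map gives 0.05573; window check -1.3 ≤ 0.05573 < -0.7 is false → out
[5] lift (-1,-15): star map gives 8.27051; window check -1.3 ≤ 8.27051 < -0.7 is false → out
[6] lift (-24,0): star map gives -24.00000; window check -1.3 ≤ -24.00000 < -0.7 is false → out
[7] lift (6,10): star map gives -0.18034; window check -1.3 ≤ -0.18034 < -0.7 is false → out
[8] lift (12,-15): star map gives 21.27051; window check -1.3 ≤ 21.27051 < -0.7 is false → out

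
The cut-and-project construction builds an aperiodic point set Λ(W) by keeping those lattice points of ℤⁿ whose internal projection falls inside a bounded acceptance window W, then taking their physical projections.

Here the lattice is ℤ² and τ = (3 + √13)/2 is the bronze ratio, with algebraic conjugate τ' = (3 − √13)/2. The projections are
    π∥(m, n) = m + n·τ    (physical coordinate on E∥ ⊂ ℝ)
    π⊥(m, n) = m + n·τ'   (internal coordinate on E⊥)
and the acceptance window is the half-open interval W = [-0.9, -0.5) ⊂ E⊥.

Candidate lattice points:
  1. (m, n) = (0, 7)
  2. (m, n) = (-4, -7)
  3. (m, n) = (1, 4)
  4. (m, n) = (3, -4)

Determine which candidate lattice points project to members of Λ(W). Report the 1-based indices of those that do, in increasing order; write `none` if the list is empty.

τ' = (3−√13)/2 ≈ -0.30278.
[1] lift (0,7): star map gives -2.11943; window check -0.9 ≤ -2.11943 < -0.5 is false → out
[2] lift (-4,-7): star map gives -1.88057; window check -0.9 ≤ -1.88057 < -0.5 is false → out
[3] lift (1,4): star map gives -0.21110; window check -0.9 ≤ -0.21110 < -0.5 is false → out
[4] lift (3,-4): star map gives 4.21110; window check -0.9 ≤ 4.21110 < -0.5 is false → out

none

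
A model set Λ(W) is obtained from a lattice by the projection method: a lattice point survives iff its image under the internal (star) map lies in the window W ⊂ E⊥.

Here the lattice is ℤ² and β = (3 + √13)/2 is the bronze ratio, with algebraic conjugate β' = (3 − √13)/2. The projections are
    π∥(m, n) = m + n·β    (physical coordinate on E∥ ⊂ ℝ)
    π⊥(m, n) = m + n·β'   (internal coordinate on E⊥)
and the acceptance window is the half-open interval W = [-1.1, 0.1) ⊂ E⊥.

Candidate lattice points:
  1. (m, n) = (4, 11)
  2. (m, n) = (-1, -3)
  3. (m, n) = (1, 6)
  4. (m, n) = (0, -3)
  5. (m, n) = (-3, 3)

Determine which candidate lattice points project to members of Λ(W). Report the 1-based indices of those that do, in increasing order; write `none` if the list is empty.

2, 3

Numerically β ≈ 3.302776 and β' = −1/β ≈ -0.302776.
[1] lift (4,11): star map gives 0.669468; window check -1.1 ≤ 0.669468 < 0.1 is false → out
[2] lift (-1,-3): star map gives -0.091673; window check -1.1 ≤ -0.091673 < 0.1 is true → IN Λ
[3] lift (1,6): star map gives -0.816654; window check -1.1 ≤ -0.816654 < 0.1 is true → IN Λ
[4] lift (0,-3): star map gives 0.908327; window check -1.1 ≤ 0.908327 < 0.1 is false → out
[5] lift (-3,3): star map gives -3.908327; window check -1.1 ≤ -3.908327 < 0.1 is false → out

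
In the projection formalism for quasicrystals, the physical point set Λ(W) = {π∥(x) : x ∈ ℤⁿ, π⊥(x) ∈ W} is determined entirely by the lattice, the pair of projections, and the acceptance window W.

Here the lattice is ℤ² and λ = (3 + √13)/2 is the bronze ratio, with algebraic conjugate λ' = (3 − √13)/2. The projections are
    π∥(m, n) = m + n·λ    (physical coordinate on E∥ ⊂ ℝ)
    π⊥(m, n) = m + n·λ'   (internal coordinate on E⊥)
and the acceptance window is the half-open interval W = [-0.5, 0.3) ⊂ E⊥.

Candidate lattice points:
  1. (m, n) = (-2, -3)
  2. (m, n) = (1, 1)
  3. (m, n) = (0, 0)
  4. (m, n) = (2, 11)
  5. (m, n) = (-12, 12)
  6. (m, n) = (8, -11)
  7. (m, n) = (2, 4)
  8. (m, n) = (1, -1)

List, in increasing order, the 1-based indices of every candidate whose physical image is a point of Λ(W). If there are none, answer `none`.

Compute λ' = (3−√13)/2 = -0.302776, so π⊥(m,n) = m -0.302776·n.
candidate 1: (m,n)=(-2,-3) → π∥ = -2-3·λ ≈ -11.908327, π⊥ = -2-3·λ' ≈ -1.091673 ∉ [-0.5, 0.3) ⇒ out
candidate 2: (m,n)=(1,1) → π∥ = 1+1·λ ≈ 4.302776, π⊥ = 1+1·λ' ≈ 0.697224 ∉ [-0.5, 0.3) ⇒ out
candidate 3: (m,n)=(0,0) → π∥ = 0+0·λ ≈ 0.000000, π⊥ = 0+0·λ' ≈ 0.000000 ∈ [-0.5, 0.3) ⇒ IN Λ
candidate 4: (m,n)=(2,11) → π∥ = 2+11·λ ≈ 38.330532, π⊥ = 2+11·λ' ≈ -1.330532 ∉ [-0.5, 0.3) ⇒ out
candidate 5: (m,n)=(-12,12) → π∥ = -12+12·λ ≈ 27.633308, π⊥ = -12+12·λ' ≈ -15.633308 ∉ [-0.5, 0.3) ⇒ out
candidate 6: (m,n)=(8,-11) → π∥ = 8-11·λ ≈ -28.330532, π⊥ = 8-11·λ' ≈ 11.330532 ∉ [-0.5, 0.3) ⇒ out
candidate 7: (m,n)=(2,4) → π∥ = 2+4·λ ≈ 15.211103, π⊥ = 2+4·λ' ≈ 0.788897 ∉ [-0.5, 0.3) ⇒ out
candidate 8: (m,n)=(1,-1) → π∥ = 1-1·λ ≈ -2.302776, π⊥ = 1-1·λ' ≈ 1.302776 ∉ [-0.5, 0.3) ⇒ out

3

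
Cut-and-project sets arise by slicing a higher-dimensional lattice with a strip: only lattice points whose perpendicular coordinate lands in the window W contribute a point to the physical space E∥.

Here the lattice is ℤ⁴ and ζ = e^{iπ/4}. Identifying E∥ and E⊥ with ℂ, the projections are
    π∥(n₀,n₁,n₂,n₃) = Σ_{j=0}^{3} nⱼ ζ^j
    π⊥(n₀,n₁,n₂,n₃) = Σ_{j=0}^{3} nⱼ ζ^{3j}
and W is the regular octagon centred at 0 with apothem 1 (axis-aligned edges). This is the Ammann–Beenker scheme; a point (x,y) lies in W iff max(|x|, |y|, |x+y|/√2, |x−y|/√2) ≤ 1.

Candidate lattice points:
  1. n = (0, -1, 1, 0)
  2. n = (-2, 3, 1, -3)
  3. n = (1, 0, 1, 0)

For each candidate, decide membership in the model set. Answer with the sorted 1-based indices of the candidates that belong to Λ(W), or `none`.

π⊥(n) = n₀ + n₁ζ³ + n₂ζ⁶ + n₃ζ⁹ where ζ = e^{iπ/4}.
#1 (0, -1, 1, 0): internal (0.70711, -1.70711); octagon support 1.70711 vs apothem 1 → ∉ W
#2 (-2, 3, 1, -3): internal (-6.24264, -1.00000); octagon support 6.24264 vs apothem 1 → ∉ W
#3 (1, 0, 1, 0): internal (1.00000, -1.00000); octagon support 1.41421 vs apothem 1 → ∉ W

none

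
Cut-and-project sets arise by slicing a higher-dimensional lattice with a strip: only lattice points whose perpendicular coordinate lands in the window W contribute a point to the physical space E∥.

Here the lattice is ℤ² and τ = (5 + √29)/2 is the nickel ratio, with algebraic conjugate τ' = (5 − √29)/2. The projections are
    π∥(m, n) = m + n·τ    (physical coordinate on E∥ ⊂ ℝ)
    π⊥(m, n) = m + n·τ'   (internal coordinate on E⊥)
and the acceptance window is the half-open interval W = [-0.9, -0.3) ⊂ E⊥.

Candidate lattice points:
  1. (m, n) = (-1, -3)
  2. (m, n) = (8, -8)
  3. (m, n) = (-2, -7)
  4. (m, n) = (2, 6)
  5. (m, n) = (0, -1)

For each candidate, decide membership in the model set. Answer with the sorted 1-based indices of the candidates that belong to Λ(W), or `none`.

τ' = (5−√29)/2 ≈ -0.19258.
candidate 1: (m,n)=(-1,-3) → π∥ = -1-3·τ ≈ -16.57775, π⊥ = -1-3·τ' ≈ -0.42225 ∈ [-0.9, -0.3) ⇒ IN Λ
candidate 2: (m,n)=(8,-8) → π∥ = 8-8·τ ≈ -33.54066, π⊥ = 8-8·τ' ≈ 9.54066 ∉ [-0.9, -0.3) ⇒ out
candidate 3: (m,n)=(-2,-7) → π∥ = -2-7·τ ≈ -38.34808, π⊥ = -2-7·τ' ≈ -0.65192 ∈ [-0.9, -0.3) ⇒ IN Λ
candidate 4: (m,n)=(2,6) → π∥ = 2+6·τ ≈ 33.15549, π⊥ = 2+6·τ' ≈ 0.84451 ∉ [-0.9, -0.3) ⇒ out
candidate 5: (m,n)=(0,-1) → π∥ = 0-1·τ ≈ -5.19258, π⊥ = 0-1·τ' ≈ 0.19258 ∉ [-0.9, -0.3) ⇒ out

1, 3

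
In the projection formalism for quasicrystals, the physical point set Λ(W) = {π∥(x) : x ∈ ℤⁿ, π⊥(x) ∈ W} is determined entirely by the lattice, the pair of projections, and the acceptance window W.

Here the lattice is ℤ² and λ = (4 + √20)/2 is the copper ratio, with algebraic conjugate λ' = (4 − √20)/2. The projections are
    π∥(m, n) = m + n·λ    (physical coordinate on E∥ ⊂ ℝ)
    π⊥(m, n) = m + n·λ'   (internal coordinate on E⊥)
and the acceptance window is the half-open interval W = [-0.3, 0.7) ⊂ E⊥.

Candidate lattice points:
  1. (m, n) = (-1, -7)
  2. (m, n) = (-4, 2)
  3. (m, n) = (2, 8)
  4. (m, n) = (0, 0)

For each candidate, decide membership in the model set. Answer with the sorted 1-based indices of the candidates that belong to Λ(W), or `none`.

1, 3, 4

Numerically λ ≈ 4.23607 and λ' = −1/λ ≈ -0.23607.
#1 (-1,-7): internal coord -1 + (-7)·λ' = +0.65248; +0.65248 ∈ [-0.3, 0.7) → IN Λ
#2 (-4,2): internal coord -4 + (2)·λ' = -4.47214; -4.47214 ∉ [-0.3, 0.7) → out
#3 (2,8): internal coord 2 + (8)·λ' = +0.11146; +0.11146 ∈ [-0.3, 0.7) → IN Λ
#4 (0,0): internal coord 0 + (0)·λ' = +0.00000; +0.00000 ∈ [-0.3, 0.7) → IN Λ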